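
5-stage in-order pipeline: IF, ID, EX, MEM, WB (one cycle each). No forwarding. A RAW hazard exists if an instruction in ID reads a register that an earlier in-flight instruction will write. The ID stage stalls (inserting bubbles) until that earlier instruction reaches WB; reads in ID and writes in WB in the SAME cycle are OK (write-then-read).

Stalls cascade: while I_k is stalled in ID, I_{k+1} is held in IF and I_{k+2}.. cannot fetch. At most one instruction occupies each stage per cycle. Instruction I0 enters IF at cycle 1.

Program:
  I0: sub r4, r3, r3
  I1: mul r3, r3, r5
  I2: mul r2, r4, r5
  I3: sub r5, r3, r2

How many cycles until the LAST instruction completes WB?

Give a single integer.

I0 sub r4 <- r3,r3: IF@1 ID@2 stall=0 (-) EX@3 MEM@4 WB@5
I1 mul r3 <- r3,r5: IF@2 ID@3 stall=0 (-) EX@4 MEM@5 WB@6
I2 mul r2 <- r4,r5: IF@3 ID@4 stall=1 (RAW on I0.r4 (WB@5)) EX@6 MEM@7 WB@8
I3 sub r5 <- r3,r2: IF@4 ID@6 stall=2 (RAW on I2.r2 (WB@8)) EX@9 MEM@10 WB@11

Answer: 11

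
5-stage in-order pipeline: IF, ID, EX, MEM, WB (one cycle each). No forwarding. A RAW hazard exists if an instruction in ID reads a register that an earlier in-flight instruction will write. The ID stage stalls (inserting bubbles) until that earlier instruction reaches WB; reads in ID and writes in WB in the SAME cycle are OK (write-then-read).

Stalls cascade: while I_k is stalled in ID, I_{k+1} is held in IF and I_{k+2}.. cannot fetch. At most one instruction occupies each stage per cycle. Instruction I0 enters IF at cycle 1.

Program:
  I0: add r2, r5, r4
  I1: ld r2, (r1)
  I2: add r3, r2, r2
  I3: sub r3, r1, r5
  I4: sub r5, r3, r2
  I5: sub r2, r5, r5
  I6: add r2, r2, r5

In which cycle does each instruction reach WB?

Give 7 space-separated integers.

Answer: 5 6 9 10 13 16 19

Derivation:
I0 add r2 <- r5,r4: IF@1 ID@2 stall=0 (-) EX@3 MEM@4 WB@5
I1 ld r2 <- r1: IF@2 ID@3 stall=0 (-) EX@4 MEM@5 WB@6
I2 add r3 <- r2,r2: IF@3 ID@4 stall=2 (RAW on I1.r2 (WB@6)) EX@7 MEM@8 WB@9
I3 sub r3 <- r1,r5: IF@4 ID@7 stall=0 (-) EX@8 MEM@9 WB@10
I4 sub r5 <- r3,r2: IF@7 ID@8 stall=2 (RAW on I3.r3 (WB@10)) EX@11 MEM@12 WB@13
I5 sub r2 <- r5,r5: IF@8 ID@11 stall=2 (RAW on I4.r5 (WB@13)) EX@14 MEM@15 WB@16
I6 add r2 <- r2,r5: IF@11 ID@14 stall=2 (RAW on I5.r2 (WB@16)) EX@17 MEM@18 WB@19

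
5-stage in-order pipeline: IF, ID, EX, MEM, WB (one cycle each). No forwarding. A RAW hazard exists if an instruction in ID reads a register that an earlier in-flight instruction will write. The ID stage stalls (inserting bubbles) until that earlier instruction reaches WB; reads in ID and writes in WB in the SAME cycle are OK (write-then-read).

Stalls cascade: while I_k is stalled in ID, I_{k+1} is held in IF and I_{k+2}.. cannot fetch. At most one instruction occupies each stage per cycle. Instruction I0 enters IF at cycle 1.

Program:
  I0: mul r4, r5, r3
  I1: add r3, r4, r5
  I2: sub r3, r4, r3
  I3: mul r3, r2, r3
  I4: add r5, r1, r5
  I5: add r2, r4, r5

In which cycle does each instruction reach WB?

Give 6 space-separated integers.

I0 mul r4 <- r5,r3: IF@1 ID@2 stall=0 (-) EX@3 MEM@4 WB@5
I1 add r3 <- r4,r5: IF@2 ID@3 stall=2 (RAW on I0.r4 (WB@5)) EX@6 MEM@7 WB@8
I2 sub r3 <- r4,r3: IF@3 ID@6 stall=2 (RAW on I1.r3 (WB@8)) EX@9 MEM@10 WB@11
I3 mul r3 <- r2,r3: IF@6 ID@9 stall=2 (RAW on I2.r3 (WB@11)) EX@12 MEM@13 WB@14
I4 add r5 <- r1,r5: IF@9 ID@12 stall=0 (-) EX@13 MEM@14 WB@15
I5 add r2 <- r4,r5: IF@12 ID@13 stall=2 (RAW on I4.r5 (WB@15)) EX@16 MEM@17 WB@18

Answer: 5 8 11 14 15 18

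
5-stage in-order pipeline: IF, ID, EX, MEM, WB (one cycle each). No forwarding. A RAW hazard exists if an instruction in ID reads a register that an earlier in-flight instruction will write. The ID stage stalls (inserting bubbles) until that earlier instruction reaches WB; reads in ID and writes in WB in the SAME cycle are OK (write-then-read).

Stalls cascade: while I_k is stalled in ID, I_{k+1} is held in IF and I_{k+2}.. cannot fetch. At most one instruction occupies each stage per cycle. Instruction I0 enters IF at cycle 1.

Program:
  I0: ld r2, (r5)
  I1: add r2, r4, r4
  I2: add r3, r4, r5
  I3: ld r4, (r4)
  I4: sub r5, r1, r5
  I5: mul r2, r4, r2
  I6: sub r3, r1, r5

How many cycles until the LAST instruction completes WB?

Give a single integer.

I0 ld r2 <- r5: IF@1 ID@2 stall=0 (-) EX@3 MEM@4 WB@5
I1 add r2 <- r4,r4: IF@2 ID@3 stall=0 (-) EX@4 MEM@5 WB@6
I2 add r3 <- r4,r5: IF@3 ID@4 stall=0 (-) EX@5 MEM@6 WB@7
I3 ld r4 <- r4: IF@4 ID@5 stall=0 (-) EX@6 MEM@7 WB@8
I4 sub r5 <- r1,r5: IF@5 ID@6 stall=0 (-) EX@7 MEM@8 WB@9
I5 mul r2 <- r4,r2: IF@6 ID@7 stall=1 (RAW on I3.r4 (WB@8)) EX@9 MEM@10 WB@11
I6 sub r3 <- r1,r5: IF@7 ID@9 stall=0 (-) EX@10 MEM@11 WB@12

Answer: 12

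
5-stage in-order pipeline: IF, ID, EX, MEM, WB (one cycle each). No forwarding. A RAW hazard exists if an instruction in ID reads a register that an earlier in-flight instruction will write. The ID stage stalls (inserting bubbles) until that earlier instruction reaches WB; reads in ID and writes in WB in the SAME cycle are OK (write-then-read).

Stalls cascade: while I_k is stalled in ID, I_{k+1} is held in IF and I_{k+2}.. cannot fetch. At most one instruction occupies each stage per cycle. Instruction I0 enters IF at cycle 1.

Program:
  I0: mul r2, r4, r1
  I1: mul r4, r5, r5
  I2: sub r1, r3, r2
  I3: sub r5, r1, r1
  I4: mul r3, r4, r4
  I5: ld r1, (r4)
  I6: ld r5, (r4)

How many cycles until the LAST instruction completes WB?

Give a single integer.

Answer: 14

Derivation:
I0 mul r2 <- r4,r1: IF@1 ID@2 stall=0 (-) EX@3 MEM@4 WB@5
I1 mul r4 <- r5,r5: IF@2 ID@3 stall=0 (-) EX@4 MEM@5 WB@6
I2 sub r1 <- r3,r2: IF@3 ID@4 stall=1 (RAW on I0.r2 (WB@5)) EX@6 MEM@7 WB@8
I3 sub r5 <- r1,r1: IF@4 ID@6 stall=2 (RAW on I2.r1 (WB@8)) EX@9 MEM@10 WB@11
I4 mul r3 <- r4,r4: IF@6 ID@9 stall=0 (-) EX@10 MEM@11 WB@12
I5 ld r1 <- r4: IF@9 ID@10 stall=0 (-) EX@11 MEM@12 WB@13
I6 ld r5 <- r4: IF@10 ID@11 stall=0 (-) EX@12 MEM@13 WB@14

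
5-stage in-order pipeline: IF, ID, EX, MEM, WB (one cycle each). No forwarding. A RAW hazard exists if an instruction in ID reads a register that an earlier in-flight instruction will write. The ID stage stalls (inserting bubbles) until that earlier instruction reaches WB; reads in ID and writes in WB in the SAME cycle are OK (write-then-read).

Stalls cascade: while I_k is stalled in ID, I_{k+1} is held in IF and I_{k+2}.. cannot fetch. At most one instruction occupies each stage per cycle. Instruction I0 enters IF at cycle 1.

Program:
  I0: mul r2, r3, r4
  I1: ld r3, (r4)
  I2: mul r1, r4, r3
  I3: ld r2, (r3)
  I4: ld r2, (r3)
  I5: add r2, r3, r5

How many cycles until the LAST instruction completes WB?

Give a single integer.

I0 mul r2 <- r3,r4: IF@1 ID@2 stall=0 (-) EX@3 MEM@4 WB@5
I1 ld r3 <- r4: IF@2 ID@3 stall=0 (-) EX@4 MEM@5 WB@6
I2 mul r1 <- r4,r3: IF@3 ID@4 stall=2 (RAW on I1.r3 (WB@6)) EX@7 MEM@8 WB@9
I3 ld r2 <- r3: IF@4 ID@7 stall=0 (-) EX@8 MEM@9 WB@10
I4 ld r2 <- r3: IF@7 ID@8 stall=0 (-) EX@9 MEM@10 WB@11
I5 add r2 <- r3,r5: IF@8 ID@9 stall=0 (-) EX@10 MEM@11 WB@12

Answer: 12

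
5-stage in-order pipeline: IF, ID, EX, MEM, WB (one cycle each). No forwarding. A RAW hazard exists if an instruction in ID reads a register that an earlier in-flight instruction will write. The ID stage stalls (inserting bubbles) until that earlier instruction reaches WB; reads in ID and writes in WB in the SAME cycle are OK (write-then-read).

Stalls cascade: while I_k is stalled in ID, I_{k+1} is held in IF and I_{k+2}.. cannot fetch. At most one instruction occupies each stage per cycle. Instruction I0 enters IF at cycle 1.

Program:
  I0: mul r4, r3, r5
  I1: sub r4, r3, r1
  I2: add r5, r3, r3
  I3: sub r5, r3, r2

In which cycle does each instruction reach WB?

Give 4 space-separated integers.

Answer: 5 6 7 8

Derivation:
I0 mul r4 <- r3,r5: IF@1 ID@2 stall=0 (-) EX@3 MEM@4 WB@5
I1 sub r4 <- r3,r1: IF@2 ID@3 stall=0 (-) EX@4 MEM@5 WB@6
I2 add r5 <- r3,r3: IF@3 ID@4 stall=0 (-) EX@5 MEM@6 WB@7
I3 sub r5 <- r3,r2: IF@4 ID@5 stall=0 (-) EX@6 MEM@7 WB@8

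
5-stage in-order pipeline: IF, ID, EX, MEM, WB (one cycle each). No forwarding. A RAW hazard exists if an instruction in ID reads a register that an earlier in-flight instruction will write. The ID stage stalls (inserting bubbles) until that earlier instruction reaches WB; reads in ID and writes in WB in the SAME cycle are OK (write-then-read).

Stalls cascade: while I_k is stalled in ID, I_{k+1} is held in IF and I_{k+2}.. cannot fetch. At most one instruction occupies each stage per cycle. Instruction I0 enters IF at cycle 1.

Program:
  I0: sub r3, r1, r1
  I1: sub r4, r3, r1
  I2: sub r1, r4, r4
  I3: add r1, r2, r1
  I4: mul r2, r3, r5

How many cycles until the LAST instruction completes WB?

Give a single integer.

I0 sub r3 <- r1,r1: IF@1 ID@2 stall=0 (-) EX@3 MEM@4 WB@5
I1 sub r4 <- r3,r1: IF@2 ID@3 stall=2 (RAW on I0.r3 (WB@5)) EX@6 MEM@7 WB@8
I2 sub r1 <- r4,r4: IF@3 ID@6 stall=2 (RAW on I1.r4 (WB@8)) EX@9 MEM@10 WB@11
I3 add r1 <- r2,r1: IF@6 ID@9 stall=2 (RAW on I2.r1 (WB@11)) EX@12 MEM@13 WB@14
I4 mul r2 <- r3,r5: IF@9 ID@12 stall=0 (-) EX@13 MEM@14 WB@15

Answer: 15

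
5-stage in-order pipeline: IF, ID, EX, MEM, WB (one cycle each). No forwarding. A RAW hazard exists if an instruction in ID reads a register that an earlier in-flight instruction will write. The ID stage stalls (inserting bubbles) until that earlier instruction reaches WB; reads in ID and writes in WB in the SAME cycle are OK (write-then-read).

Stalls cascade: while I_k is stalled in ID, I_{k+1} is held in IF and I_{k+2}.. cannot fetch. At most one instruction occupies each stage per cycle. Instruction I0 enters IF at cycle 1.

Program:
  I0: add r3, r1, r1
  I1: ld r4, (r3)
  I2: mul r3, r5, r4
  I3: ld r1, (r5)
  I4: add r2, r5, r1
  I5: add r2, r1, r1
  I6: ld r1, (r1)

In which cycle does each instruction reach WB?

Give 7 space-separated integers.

I0 add r3 <- r1,r1: IF@1 ID@2 stall=0 (-) EX@3 MEM@4 WB@5
I1 ld r4 <- r3: IF@2 ID@3 stall=2 (RAW on I0.r3 (WB@5)) EX@6 MEM@7 WB@8
I2 mul r3 <- r5,r4: IF@3 ID@6 stall=2 (RAW on I1.r4 (WB@8)) EX@9 MEM@10 WB@11
I3 ld r1 <- r5: IF@6 ID@9 stall=0 (-) EX@10 MEM@11 WB@12
I4 add r2 <- r5,r1: IF@9 ID@10 stall=2 (RAW on I3.r1 (WB@12)) EX@13 MEM@14 WB@15
I5 add r2 <- r1,r1: IF@10 ID@13 stall=0 (-) EX@14 MEM@15 WB@16
I6 ld r1 <- r1: IF@13 ID@14 stall=0 (-) EX@15 MEM@16 WB@17

Answer: 5 8 11 12 15 16 17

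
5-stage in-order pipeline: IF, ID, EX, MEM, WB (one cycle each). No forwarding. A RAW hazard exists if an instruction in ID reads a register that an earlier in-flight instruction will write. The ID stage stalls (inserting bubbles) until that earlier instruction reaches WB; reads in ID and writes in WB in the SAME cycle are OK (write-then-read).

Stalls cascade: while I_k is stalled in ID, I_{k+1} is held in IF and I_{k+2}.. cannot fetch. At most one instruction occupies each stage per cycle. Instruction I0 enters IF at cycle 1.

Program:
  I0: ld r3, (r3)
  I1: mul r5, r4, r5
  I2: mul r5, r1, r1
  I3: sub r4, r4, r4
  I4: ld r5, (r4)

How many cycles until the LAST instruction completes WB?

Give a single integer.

I0 ld r3 <- r3: IF@1 ID@2 stall=0 (-) EX@3 MEM@4 WB@5
I1 mul r5 <- r4,r5: IF@2 ID@3 stall=0 (-) EX@4 MEM@5 WB@6
I2 mul r5 <- r1,r1: IF@3 ID@4 stall=0 (-) EX@5 MEM@6 WB@7
I3 sub r4 <- r4,r4: IF@4 ID@5 stall=0 (-) EX@6 MEM@7 WB@8
I4 ld r5 <- r4: IF@5 ID@6 stall=2 (RAW on I3.r4 (WB@8)) EX@9 MEM@10 WB@11

Answer: 11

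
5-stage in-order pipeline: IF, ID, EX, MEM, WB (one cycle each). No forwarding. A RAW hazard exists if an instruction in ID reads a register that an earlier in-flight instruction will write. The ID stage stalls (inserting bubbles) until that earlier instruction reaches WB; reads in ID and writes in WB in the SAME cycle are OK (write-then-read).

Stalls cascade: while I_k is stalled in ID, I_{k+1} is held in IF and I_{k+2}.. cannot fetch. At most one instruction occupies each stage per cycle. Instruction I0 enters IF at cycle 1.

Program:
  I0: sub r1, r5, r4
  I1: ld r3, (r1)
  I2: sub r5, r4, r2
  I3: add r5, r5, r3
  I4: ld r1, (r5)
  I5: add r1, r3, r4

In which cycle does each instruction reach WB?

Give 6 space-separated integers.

I0 sub r1 <- r5,r4: IF@1 ID@2 stall=0 (-) EX@3 MEM@4 WB@5
I1 ld r3 <- r1: IF@2 ID@3 stall=2 (RAW on I0.r1 (WB@5)) EX@6 MEM@7 WB@8
I2 sub r5 <- r4,r2: IF@3 ID@6 stall=0 (-) EX@7 MEM@8 WB@9
I3 add r5 <- r5,r3: IF@6 ID@7 stall=2 (RAW on I2.r5 (WB@9)) EX@10 MEM@11 WB@12
I4 ld r1 <- r5: IF@7 ID@10 stall=2 (RAW on I3.r5 (WB@12)) EX@13 MEM@14 WB@15
I5 add r1 <- r3,r4: IF@10 ID@13 stall=0 (-) EX@14 MEM@15 WB@16

Answer: 5 8 9 12 15 16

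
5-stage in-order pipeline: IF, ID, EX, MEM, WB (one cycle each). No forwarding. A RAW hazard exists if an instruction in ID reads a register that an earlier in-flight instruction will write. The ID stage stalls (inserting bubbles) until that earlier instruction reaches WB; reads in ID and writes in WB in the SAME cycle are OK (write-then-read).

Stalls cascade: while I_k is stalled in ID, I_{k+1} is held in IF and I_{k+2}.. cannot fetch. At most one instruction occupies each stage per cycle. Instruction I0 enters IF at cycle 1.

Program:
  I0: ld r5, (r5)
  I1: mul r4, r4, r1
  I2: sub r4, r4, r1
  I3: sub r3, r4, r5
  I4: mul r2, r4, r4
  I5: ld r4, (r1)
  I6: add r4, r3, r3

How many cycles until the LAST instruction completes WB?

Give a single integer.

I0 ld r5 <- r5: IF@1 ID@2 stall=0 (-) EX@3 MEM@4 WB@5
I1 mul r4 <- r4,r1: IF@2 ID@3 stall=0 (-) EX@4 MEM@5 WB@6
I2 sub r4 <- r4,r1: IF@3 ID@4 stall=2 (RAW on I1.r4 (WB@6)) EX@7 MEM@8 WB@9
I3 sub r3 <- r4,r5: IF@4 ID@7 stall=2 (RAW on I2.r4 (WB@9)) EX@10 MEM@11 WB@12
I4 mul r2 <- r4,r4: IF@7 ID@10 stall=0 (-) EX@11 MEM@12 WB@13
I5 ld r4 <- r1: IF@10 ID@11 stall=0 (-) EX@12 MEM@13 WB@14
I6 add r4 <- r3,r3: IF@11 ID@12 stall=0 (-) EX@13 MEM@14 WB@15

Answer: 15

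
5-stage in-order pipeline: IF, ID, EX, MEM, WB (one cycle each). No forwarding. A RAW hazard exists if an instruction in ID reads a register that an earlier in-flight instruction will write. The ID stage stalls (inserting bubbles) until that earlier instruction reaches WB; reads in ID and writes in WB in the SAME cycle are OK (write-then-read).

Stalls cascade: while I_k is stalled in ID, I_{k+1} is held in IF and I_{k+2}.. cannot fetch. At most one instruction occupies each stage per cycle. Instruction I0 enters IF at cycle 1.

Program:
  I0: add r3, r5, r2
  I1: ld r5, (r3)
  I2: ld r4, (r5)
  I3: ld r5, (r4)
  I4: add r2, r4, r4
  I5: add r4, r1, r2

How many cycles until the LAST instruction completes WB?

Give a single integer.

Answer: 18

Derivation:
I0 add r3 <- r5,r2: IF@1 ID@2 stall=0 (-) EX@3 MEM@4 WB@5
I1 ld r5 <- r3: IF@2 ID@3 stall=2 (RAW on I0.r3 (WB@5)) EX@6 MEM@7 WB@8
I2 ld r4 <- r5: IF@3 ID@6 stall=2 (RAW on I1.r5 (WB@8)) EX@9 MEM@10 WB@11
I3 ld r5 <- r4: IF@6 ID@9 stall=2 (RAW on I2.r4 (WB@11)) EX@12 MEM@13 WB@14
I4 add r2 <- r4,r4: IF@9 ID@12 stall=0 (-) EX@13 MEM@14 WB@15
I5 add r4 <- r1,r2: IF@12 ID@13 stall=2 (RAW on I4.r2 (WB@15)) EX@16 MEM@17 WB@18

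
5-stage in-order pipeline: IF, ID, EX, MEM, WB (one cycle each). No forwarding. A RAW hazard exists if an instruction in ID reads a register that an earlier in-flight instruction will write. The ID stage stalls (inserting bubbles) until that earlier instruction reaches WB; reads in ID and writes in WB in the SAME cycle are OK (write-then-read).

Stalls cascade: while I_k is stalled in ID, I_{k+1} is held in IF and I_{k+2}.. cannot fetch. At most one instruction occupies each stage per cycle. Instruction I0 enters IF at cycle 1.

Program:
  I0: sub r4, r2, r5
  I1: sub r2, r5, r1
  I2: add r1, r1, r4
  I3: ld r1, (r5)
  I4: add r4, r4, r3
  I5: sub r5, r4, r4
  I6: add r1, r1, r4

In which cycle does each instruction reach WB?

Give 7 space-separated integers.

Answer: 5 6 8 9 10 13 14

Derivation:
I0 sub r4 <- r2,r5: IF@1 ID@2 stall=0 (-) EX@3 MEM@4 WB@5
I1 sub r2 <- r5,r1: IF@2 ID@3 stall=0 (-) EX@4 MEM@5 WB@6
I2 add r1 <- r1,r4: IF@3 ID@4 stall=1 (RAW on I0.r4 (WB@5)) EX@6 MEM@7 WB@8
I3 ld r1 <- r5: IF@4 ID@6 stall=0 (-) EX@7 MEM@8 WB@9
I4 add r4 <- r4,r3: IF@6 ID@7 stall=0 (-) EX@8 MEM@9 WB@10
I5 sub r5 <- r4,r4: IF@7 ID@8 stall=2 (RAW on I4.r4 (WB@10)) EX@11 MEM@12 WB@13
I6 add r1 <- r1,r4: IF@8 ID@11 stall=0 (-) EX@12 MEM@13 WB@14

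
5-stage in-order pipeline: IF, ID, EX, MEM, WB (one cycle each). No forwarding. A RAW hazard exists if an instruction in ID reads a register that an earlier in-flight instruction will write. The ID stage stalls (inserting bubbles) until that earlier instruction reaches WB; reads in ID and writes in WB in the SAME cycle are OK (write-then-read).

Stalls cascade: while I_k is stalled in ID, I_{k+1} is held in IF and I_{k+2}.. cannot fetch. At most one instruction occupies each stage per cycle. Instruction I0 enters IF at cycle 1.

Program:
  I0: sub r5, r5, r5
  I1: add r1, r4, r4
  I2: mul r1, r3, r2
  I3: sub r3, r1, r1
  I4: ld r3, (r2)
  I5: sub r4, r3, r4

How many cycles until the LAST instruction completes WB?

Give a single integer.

I0 sub r5 <- r5,r5: IF@1 ID@2 stall=0 (-) EX@3 MEM@4 WB@5
I1 add r1 <- r4,r4: IF@2 ID@3 stall=0 (-) EX@4 MEM@5 WB@6
I2 mul r1 <- r3,r2: IF@3 ID@4 stall=0 (-) EX@5 MEM@6 WB@7
I3 sub r3 <- r1,r1: IF@4 ID@5 stall=2 (RAW on I2.r1 (WB@7)) EX@8 MEM@9 WB@10
I4 ld r3 <- r2: IF@5 ID@8 stall=0 (-) EX@9 MEM@10 WB@11
I5 sub r4 <- r3,r4: IF@8 ID@9 stall=2 (RAW on I4.r3 (WB@11)) EX@12 MEM@13 WB@14

Answer: 14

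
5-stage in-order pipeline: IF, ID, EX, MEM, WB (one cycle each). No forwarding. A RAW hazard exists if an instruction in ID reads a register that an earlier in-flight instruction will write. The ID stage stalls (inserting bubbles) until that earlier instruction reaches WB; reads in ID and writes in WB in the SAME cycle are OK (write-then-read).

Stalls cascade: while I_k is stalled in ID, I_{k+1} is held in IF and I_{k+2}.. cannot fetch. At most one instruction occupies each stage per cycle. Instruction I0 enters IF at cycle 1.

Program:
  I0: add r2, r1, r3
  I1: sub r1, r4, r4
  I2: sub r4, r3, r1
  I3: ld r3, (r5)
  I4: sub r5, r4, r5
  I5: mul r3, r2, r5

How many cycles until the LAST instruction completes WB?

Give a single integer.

Answer: 15

Derivation:
I0 add r2 <- r1,r3: IF@1 ID@2 stall=0 (-) EX@3 MEM@4 WB@5
I1 sub r1 <- r4,r4: IF@2 ID@3 stall=0 (-) EX@4 MEM@5 WB@6
I2 sub r4 <- r3,r1: IF@3 ID@4 stall=2 (RAW on I1.r1 (WB@6)) EX@7 MEM@8 WB@9
I3 ld r3 <- r5: IF@4 ID@7 stall=0 (-) EX@8 MEM@9 WB@10
I4 sub r5 <- r4,r5: IF@7 ID@8 stall=1 (RAW on I2.r4 (WB@9)) EX@10 MEM@11 WB@12
I5 mul r3 <- r2,r5: IF@8 ID@10 stall=2 (RAW on I4.r5 (WB@12)) EX@13 MEM@14 WB@15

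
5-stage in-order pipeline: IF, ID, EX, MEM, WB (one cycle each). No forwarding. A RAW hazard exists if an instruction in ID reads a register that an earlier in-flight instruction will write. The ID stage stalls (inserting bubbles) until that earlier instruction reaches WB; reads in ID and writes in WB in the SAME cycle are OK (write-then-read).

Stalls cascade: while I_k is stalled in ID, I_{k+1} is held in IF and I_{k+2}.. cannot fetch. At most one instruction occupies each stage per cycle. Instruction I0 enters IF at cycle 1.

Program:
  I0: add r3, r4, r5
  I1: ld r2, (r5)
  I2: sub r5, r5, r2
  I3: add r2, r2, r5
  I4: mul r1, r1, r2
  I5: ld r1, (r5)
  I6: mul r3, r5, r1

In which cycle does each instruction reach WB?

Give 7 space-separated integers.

I0 add r3 <- r4,r5: IF@1 ID@2 stall=0 (-) EX@3 MEM@4 WB@5
I1 ld r2 <- r5: IF@2 ID@3 stall=0 (-) EX@4 MEM@5 WB@6
I2 sub r5 <- r5,r2: IF@3 ID@4 stall=2 (RAW on I1.r2 (WB@6)) EX@7 MEM@8 WB@9
I3 add r2 <- r2,r5: IF@4 ID@7 stall=2 (RAW on I2.r5 (WB@9)) EX@10 MEM@11 WB@12
I4 mul r1 <- r1,r2: IF@7 ID@10 stall=2 (RAW on I3.r2 (WB@12)) EX@13 MEM@14 WB@15
I5 ld r1 <- r5: IF@10 ID@13 stall=0 (-) EX@14 MEM@15 WB@16
I6 mul r3 <- r5,r1: IF@13 ID@14 stall=2 (RAW on I5.r1 (WB@16)) EX@17 MEM@18 WB@19

Answer: 5 6 9 12 15 16 19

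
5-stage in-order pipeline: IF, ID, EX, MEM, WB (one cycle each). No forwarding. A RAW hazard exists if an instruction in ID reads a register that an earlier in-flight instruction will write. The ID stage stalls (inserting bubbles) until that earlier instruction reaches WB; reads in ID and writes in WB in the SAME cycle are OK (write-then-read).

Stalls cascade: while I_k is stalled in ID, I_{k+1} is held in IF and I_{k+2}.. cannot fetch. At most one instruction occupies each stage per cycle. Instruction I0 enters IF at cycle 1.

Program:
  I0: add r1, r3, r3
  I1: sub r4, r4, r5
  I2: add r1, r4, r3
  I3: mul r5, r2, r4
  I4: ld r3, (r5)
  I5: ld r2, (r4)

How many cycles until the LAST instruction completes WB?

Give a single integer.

I0 add r1 <- r3,r3: IF@1 ID@2 stall=0 (-) EX@3 MEM@4 WB@5
I1 sub r4 <- r4,r5: IF@2 ID@3 stall=0 (-) EX@4 MEM@5 WB@6
I2 add r1 <- r4,r3: IF@3 ID@4 stall=2 (RAW on I1.r4 (WB@6)) EX@7 MEM@8 WB@9
I3 mul r5 <- r2,r4: IF@4 ID@7 stall=0 (-) EX@8 MEM@9 WB@10
I4 ld r3 <- r5: IF@7 ID@8 stall=2 (RAW on I3.r5 (WB@10)) EX@11 MEM@12 WB@13
I5 ld r2 <- r4: IF@8 ID@11 stall=0 (-) EX@12 MEM@13 WB@14

Answer: 14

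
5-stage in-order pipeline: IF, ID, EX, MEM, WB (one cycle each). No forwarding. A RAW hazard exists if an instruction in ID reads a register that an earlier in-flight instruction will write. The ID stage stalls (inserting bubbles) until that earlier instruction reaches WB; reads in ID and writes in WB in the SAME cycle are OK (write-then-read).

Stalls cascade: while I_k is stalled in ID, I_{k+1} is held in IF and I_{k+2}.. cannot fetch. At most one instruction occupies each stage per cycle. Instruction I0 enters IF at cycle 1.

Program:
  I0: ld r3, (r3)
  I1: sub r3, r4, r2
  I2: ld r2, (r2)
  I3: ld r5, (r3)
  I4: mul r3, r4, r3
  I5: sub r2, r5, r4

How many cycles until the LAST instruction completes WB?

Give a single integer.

I0 ld r3 <- r3: IF@1 ID@2 stall=0 (-) EX@3 MEM@4 WB@5
I1 sub r3 <- r4,r2: IF@2 ID@3 stall=0 (-) EX@4 MEM@5 WB@6
I2 ld r2 <- r2: IF@3 ID@4 stall=0 (-) EX@5 MEM@6 WB@7
I3 ld r5 <- r3: IF@4 ID@5 stall=1 (RAW on I1.r3 (WB@6)) EX@7 MEM@8 WB@9
I4 mul r3 <- r4,r3: IF@5 ID@7 stall=0 (-) EX@8 MEM@9 WB@10
I5 sub r2 <- r5,r4: IF@7 ID@8 stall=1 (RAW on I3.r5 (WB@9)) EX@10 MEM@11 WB@12

Answer: 12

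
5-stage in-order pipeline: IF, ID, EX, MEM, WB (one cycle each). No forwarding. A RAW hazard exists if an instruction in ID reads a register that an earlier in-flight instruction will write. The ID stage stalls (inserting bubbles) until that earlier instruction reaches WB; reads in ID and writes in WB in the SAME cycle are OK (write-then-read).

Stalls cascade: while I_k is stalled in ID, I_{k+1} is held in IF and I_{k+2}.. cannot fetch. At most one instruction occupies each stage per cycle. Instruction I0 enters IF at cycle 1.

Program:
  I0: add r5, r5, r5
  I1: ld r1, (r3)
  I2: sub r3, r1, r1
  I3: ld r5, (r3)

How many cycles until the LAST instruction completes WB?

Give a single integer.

Answer: 12

Derivation:
I0 add r5 <- r5,r5: IF@1 ID@2 stall=0 (-) EX@3 MEM@4 WB@5
I1 ld r1 <- r3: IF@2 ID@3 stall=0 (-) EX@4 MEM@5 WB@6
I2 sub r3 <- r1,r1: IF@3 ID@4 stall=2 (RAW on I1.r1 (WB@6)) EX@7 MEM@8 WB@9
I3 ld r5 <- r3: IF@4 ID@7 stall=2 (RAW on I2.r3 (WB@9)) EX@10 MEM@11 WB@12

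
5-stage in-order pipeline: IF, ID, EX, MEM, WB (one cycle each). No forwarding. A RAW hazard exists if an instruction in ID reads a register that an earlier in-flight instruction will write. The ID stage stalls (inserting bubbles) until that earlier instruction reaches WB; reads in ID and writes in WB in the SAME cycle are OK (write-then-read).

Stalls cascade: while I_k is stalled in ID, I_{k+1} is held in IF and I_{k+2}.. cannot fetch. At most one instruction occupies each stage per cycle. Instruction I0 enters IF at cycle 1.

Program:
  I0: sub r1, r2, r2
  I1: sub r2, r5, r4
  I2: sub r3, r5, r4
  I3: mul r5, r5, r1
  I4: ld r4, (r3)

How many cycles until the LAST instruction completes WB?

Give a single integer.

I0 sub r1 <- r2,r2: IF@1 ID@2 stall=0 (-) EX@3 MEM@4 WB@5
I1 sub r2 <- r5,r4: IF@2 ID@3 stall=0 (-) EX@4 MEM@5 WB@6
I2 sub r3 <- r5,r4: IF@3 ID@4 stall=0 (-) EX@5 MEM@6 WB@7
I3 mul r5 <- r5,r1: IF@4 ID@5 stall=0 (-) EX@6 MEM@7 WB@8
I4 ld r4 <- r3: IF@5 ID@6 stall=1 (RAW on I2.r3 (WB@7)) EX@8 MEM@9 WB@10

Answer: 10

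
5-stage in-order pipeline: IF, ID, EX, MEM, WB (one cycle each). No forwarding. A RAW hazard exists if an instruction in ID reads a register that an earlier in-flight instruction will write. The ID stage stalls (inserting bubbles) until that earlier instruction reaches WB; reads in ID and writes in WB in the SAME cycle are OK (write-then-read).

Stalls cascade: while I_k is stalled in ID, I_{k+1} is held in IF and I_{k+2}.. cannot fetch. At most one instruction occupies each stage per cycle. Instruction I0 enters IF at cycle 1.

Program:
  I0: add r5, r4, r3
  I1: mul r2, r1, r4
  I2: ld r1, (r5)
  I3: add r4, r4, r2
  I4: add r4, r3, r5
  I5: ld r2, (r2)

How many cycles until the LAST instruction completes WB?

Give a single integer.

I0 add r5 <- r4,r3: IF@1 ID@2 stall=0 (-) EX@3 MEM@4 WB@5
I1 mul r2 <- r1,r4: IF@2 ID@3 stall=0 (-) EX@4 MEM@5 WB@6
I2 ld r1 <- r5: IF@3 ID@4 stall=1 (RAW on I0.r5 (WB@5)) EX@6 MEM@7 WB@8
I3 add r4 <- r4,r2: IF@4 ID@6 stall=0 (-) EX@7 MEM@8 WB@9
I4 add r4 <- r3,r5: IF@6 ID@7 stall=0 (-) EX@8 MEM@9 WB@10
I5 ld r2 <- r2: IF@7 ID@8 stall=0 (-) EX@9 MEM@10 WB@11

Answer: 11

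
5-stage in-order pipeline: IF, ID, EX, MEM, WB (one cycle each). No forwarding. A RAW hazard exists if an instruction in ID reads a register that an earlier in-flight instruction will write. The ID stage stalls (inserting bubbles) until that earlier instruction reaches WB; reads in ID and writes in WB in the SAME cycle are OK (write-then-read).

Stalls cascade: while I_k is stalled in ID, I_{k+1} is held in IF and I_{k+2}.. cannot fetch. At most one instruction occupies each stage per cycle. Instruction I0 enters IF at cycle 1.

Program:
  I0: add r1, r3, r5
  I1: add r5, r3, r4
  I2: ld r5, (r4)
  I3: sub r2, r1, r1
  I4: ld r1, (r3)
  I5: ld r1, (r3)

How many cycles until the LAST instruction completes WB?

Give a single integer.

I0 add r1 <- r3,r5: IF@1 ID@2 stall=0 (-) EX@3 MEM@4 WB@5
I1 add r5 <- r3,r4: IF@2 ID@3 stall=0 (-) EX@4 MEM@5 WB@6
I2 ld r5 <- r4: IF@3 ID@4 stall=0 (-) EX@5 MEM@6 WB@7
I3 sub r2 <- r1,r1: IF@4 ID@5 stall=0 (-) EX@6 MEM@7 WB@8
I4 ld r1 <- r3: IF@5 ID@6 stall=0 (-) EX@7 MEM@8 WB@9
I5 ld r1 <- r3: IF@6 ID@7 stall=0 (-) EX@8 MEM@9 WB@10

Answer: 10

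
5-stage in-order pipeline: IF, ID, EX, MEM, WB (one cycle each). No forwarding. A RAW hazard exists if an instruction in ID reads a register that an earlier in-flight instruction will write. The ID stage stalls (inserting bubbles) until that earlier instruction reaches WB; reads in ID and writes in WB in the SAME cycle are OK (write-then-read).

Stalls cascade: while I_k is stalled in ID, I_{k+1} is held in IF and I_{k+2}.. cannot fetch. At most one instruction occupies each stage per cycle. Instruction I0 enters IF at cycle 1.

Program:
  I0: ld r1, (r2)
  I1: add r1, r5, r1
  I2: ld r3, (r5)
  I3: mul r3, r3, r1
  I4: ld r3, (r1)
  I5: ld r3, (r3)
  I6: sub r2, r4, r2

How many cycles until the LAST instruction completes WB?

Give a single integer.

Answer: 17

Derivation:
I0 ld r1 <- r2: IF@1 ID@2 stall=0 (-) EX@3 MEM@4 WB@5
I1 add r1 <- r5,r1: IF@2 ID@3 stall=2 (RAW on I0.r1 (WB@5)) EX@6 MEM@7 WB@8
I2 ld r3 <- r5: IF@3 ID@6 stall=0 (-) EX@7 MEM@8 WB@9
I3 mul r3 <- r3,r1: IF@6 ID@7 stall=2 (RAW on I2.r3 (WB@9)) EX@10 MEM@11 WB@12
I4 ld r3 <- r1: IF@7 ID@10 stall=0 (-) EX@11 MEM@12 WB@13
I5 ld r3 <- r3: IF@10 ID@11 stall=2 (RAW on I4.r3 (WB@13)) EX@14 MEM@15 WB@16
I6 sub r2 <- r4,r2: IF@11 ID@14 stall=0 (-) EX@15 MEM@16 WB@17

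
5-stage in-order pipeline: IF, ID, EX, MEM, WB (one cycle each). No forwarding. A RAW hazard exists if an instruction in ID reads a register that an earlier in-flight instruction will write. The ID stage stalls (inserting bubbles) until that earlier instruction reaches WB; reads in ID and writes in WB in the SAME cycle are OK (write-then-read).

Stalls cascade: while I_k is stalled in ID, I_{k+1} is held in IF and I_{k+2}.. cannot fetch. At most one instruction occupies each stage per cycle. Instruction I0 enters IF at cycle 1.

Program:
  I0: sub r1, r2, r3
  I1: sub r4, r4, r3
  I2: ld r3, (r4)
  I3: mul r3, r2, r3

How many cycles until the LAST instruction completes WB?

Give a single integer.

I0 sub r1 <- r2,r3: IF@1 ID@2 stall=0 (-) EX@3 MEM@4 WB@5
I1 sub r4 <- r4,r3: IF@2 ID@3 stall=0 (-) EX@4 MEM@5 WB@6
I2 ld r3 <- r4: IF@3 ID@4 stall=2 (RAW on I1.r4 (WB@6)) EX@7 MEM@8 WB@9
I3 mul r3 <- r2,r3: IF@4 ID@7 stall=2 (RAW on I2.r3 (WB@9)) EX@10 MEM@11 WB@12

Answer: 12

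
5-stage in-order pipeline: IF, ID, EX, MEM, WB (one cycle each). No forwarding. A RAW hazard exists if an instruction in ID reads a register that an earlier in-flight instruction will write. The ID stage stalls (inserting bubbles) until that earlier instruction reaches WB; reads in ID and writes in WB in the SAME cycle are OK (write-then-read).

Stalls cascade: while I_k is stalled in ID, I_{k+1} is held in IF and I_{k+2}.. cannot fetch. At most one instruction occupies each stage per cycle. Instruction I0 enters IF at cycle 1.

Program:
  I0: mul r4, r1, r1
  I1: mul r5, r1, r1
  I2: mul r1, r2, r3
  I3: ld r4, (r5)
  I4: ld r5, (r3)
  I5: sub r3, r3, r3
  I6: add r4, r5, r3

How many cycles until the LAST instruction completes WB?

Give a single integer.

I0 mul r4 <- r1,r1: IF@1 ID@2 stall=0 (-) EX@3 MEM@4 WB@5
I1 mul r5 <- r1,r1: IF@2 ID@3 stall=0 (-) EX@4 MEM@5 WB@6
I2 mul r1 <- r2,r3: IF@3 ID@4 stall=0 (-) EX@5 MEM@6 WB@7
I3 ld r4 <- r5: IF@4 ID@5 stall=1 (RAW on I1.r5 (WB@6)) EX@7 MEM@8 WB@9
I4 ld r5 <- r3: IF@5 ID@7 stall=0 (-) EX@8 MEM@9 WB@10
I5 sub r3 <- r3,r3: IF@7 ID@8 stall=0 (-) EX@9 MEM@10 WB@11
I6 add r4 <- r5,r3: IF@8 ID@9 stall=2 (RAW on I5.r3 (WB@11)) EX@12 MEM@13 WB@14

Answer: 14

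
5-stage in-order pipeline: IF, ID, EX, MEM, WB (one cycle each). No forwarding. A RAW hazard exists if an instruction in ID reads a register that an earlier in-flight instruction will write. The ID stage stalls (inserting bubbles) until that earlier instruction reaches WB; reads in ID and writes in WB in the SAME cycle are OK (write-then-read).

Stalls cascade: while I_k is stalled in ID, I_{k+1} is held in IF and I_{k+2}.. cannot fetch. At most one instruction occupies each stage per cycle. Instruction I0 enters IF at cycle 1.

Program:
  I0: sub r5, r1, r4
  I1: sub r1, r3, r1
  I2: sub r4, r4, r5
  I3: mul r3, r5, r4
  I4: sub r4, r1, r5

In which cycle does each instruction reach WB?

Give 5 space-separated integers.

Answer: 5 6 8 11 12

Derivation:
I0 sub r5 <- r1,r4: IF@1 ID@2 stall=0 (-) EX@3 MEM@4 WB@5
I1 sub r1 <- r3,r1: IF@2 ID@3 stall=0 (-) EX@4 MEM@5 WB@6
I2 sub r4 <- r4,r5: IF@3 ID@4 stall=1 (RAW on I0.r5 (WB@5)) EX@6 MEM@7 WB@8
I3 mul r3 <- r5,r4: IF@4 ID@6 stall=2 (RAW on I2.r4 (WB@8)) EX@9 MEM@10 WB@11
I4 sub r4 <- r1,r5: IF@6 ID@9 stall=0 (-) EX@10 MEM@11 WB@12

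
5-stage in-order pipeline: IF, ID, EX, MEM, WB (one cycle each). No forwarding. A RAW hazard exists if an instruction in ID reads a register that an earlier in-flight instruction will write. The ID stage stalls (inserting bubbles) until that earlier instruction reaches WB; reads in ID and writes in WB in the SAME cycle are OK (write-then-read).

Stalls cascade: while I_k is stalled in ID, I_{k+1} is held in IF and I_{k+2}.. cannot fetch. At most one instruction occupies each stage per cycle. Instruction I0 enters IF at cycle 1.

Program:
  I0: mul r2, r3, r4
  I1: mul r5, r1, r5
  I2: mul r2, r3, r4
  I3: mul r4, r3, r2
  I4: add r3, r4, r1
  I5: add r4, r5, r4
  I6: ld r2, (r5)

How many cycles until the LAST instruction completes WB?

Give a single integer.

Answer: 15

Derivation:
I0 mul r2 <- r3,r4: IF@1 ID@2 stall=0 (-) EX@3 MEM@4 WB@5
I1 mul r5 <- r1,r5: IF@2 ID@3 stall=0 (-) EX@4 MEM@5 WB@6
I2 mul r2 <- r3,r4: IF@3 ID@4 stall=0 (-) EX@5 MEM@6 WB@7
I3 mul r4 <- r3,r2: IF@4 ID@5 stall=2 (RAW on I2.r2 (WB@7)) EX@8 MEM@9 WB@10
I4 add r3 <- r4,r1: IF@5 ID@8 stall=2 (RAW on I3.r4 (WB@10)) EX@11 MEM@12 WB@13
I5 add r4 <- r5,r4: IF@8 ID@11 stall=0 (-) EX@12 MEM@13 WB@14
I6 ld r2 <- r5: IF@11 ID@12 stall=0 (-) EX@13 MEM@14 WB@15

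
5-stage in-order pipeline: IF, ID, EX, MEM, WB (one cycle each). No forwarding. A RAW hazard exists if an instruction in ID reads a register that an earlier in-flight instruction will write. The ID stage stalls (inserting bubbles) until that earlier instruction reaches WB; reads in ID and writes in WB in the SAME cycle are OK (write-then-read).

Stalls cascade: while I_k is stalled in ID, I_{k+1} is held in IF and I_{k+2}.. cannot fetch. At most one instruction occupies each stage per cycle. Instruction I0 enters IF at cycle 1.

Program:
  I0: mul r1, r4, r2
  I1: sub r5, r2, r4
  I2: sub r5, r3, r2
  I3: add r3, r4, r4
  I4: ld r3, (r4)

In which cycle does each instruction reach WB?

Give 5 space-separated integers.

Answer: 5 6 7 8 9

Derivation:
I0 mul r1 <- r4,r2: IF@1 ID@2 stall=0 (-) EX@3 MEM@4 WB@5
I1 sub r5 <- r2,r4: IF@2 ID@3 stall=0 (-) EX@4 MEM@5 WB@6
I2 sub r5 <- r3,r2: IF@3 ID@4 stall=0 (-) EX@5 MEM@6 WB@7
I3 add r3 <- r4,r4: IF@4 ID@5 stall=0 (-) EX@6 MEM@7 WB@8
I4 ld r3 <- r4: IF@5 ID@6 stall=0 (-) EX@7 MEM@8 WB@9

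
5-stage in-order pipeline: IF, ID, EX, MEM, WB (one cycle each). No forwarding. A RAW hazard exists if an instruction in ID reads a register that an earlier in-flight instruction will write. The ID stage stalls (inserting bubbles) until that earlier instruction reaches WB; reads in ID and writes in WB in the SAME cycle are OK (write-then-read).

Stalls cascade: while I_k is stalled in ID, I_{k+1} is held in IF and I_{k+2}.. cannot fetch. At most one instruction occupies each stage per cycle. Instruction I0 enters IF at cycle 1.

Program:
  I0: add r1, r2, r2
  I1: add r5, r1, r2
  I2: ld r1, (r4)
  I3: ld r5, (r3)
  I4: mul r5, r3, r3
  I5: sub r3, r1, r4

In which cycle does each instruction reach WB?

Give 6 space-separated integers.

Answer: 5 8 9 10 11 12

Derivation:
I0 add r1 <- r2,r2: IF@1 ID@2 stall=0 (-) EX@3 MEM@4 WB@5
I1 add r5 <- r1,r2: IF@2 ID@3 stall=2 (RAW on I0.r1 (WB@5)) EX@6 MEM@7 WB@8
I2 ld r1 <- r4: IF@3 ID@6 stall=0 (-) EX@7 MEM@8 WB@9
I3 ld r5 <- r3: IF@6 ID@7 stall=0 (-) EX@8 MEM@9 WB@10
I4 mul r5 <- r3,r3: IF@7 ID@8 stall=0 (-) EX@9 MEM@10 WB@11
I5 sub r3 <- r1,r4: IF@8 ID@9 stall=0 (-) EX@10 MEM@11 WB@12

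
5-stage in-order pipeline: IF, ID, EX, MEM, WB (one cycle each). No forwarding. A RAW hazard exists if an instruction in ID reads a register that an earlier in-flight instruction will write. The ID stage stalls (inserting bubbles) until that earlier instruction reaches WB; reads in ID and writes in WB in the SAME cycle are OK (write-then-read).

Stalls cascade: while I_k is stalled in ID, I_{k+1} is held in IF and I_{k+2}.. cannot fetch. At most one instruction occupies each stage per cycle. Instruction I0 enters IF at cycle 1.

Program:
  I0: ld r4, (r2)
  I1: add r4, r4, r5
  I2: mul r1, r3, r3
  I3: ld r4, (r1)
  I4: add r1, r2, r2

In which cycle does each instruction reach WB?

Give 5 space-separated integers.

I0 ld r4 <- r2: IF@1 ID@2 stall=0 (-) EX@3 MEM@4 WB@5
I1 add r4 <- r4,r5: IF@2 ID@3 stall=2 (RAW on I0.r4 (WB@5)) EX@6 MEM@7 WB@8
I2 mul r1 <- r3,r3: IF@3 ID@6 stall=0 (-) EX@7 MEM@8 WB@9
I3 ld r4 <- r1: IF@6 ID@7 stall=2 (RAW on I2.r1 (WB@9)) EX@10 MEM@11 WB@12
I4 add r1 <- r2,r2: IF@7 ID@10 stall=0 (-) EX@11 MEM@12 WB@13

Answer: 5 8 9 12 13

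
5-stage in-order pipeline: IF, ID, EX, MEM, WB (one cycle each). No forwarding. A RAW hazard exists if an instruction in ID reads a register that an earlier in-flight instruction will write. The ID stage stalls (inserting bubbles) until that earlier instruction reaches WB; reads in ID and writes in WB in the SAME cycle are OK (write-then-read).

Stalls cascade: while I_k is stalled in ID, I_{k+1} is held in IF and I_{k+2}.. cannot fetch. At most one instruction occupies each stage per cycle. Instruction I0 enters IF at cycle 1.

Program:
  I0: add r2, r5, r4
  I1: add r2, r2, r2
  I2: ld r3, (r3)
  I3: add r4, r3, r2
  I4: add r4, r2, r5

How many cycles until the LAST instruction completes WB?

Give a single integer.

Answer: 13

Derivation:
I0 add r2 <- r5,r4: IF@1 ID@2 stall=0 (-) EX@3 MEM@4 WB@5
I1 add r2 <- r2,r2: IF@2 ID@3 stall=2 (RAW on I0.r2 (WB@5)) EX@6 MEM@7 WB@8
I2 ld r3 <- r3: IF@3 ID@6 stall=0 (-) EX@7 MEM@8 WB@9
I3 add r4 <- r3,r2: IF@6 ID@7 stall=2 (RAW on I2.r3 (WB@9)) EX@10 MEM@11 WB@12
I4 add r4 <- r2,r5: IF@7 ID@10 stall=0 (-) EX@11 MEM@12 WB@13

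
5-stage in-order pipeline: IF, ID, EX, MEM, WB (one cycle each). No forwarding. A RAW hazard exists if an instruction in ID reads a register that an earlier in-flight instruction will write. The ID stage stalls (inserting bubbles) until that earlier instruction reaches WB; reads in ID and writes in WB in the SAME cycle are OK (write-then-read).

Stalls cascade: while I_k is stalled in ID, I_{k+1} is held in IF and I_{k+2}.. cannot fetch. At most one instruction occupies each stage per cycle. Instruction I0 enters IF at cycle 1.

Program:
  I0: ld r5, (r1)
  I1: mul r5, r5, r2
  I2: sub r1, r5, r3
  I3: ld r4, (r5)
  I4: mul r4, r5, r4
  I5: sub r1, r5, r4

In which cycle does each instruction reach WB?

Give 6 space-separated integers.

I0 ld r5 <- r1: IF@1 ID@2 stall=0 (-) EX@3 MEM@4 WB@5
I1 mul r5 <- r5,r2: IF@2 ID@3 stall=2 (RAW on I0.r5 (WB@5)) EX@6 MEM@7 WB@8
I2 sub r1 <- r5,r3: IF@3 ID@6 stall=2 (RAW on I1.r5 (WB@8)) EX@9 MEM@10 WB@11
I3 ld r4 <- r5: IF@6 ID@9 stall=0 (-) EX@10 MEM@11 WB@12
I4 mul r4 <- r5,r4: IF@9 ID@10 stall=2 (RAW on I3.r4 (WB@12)) EX@13 MEM@14 WB@15
I5 sub r1 <- r5,r4: IF@10 ID@13 stall=2 (RAW on I4.r4 (WB@15)) EX@16 MEM@17 WB@18

Answer: 5 8 11 12 15 18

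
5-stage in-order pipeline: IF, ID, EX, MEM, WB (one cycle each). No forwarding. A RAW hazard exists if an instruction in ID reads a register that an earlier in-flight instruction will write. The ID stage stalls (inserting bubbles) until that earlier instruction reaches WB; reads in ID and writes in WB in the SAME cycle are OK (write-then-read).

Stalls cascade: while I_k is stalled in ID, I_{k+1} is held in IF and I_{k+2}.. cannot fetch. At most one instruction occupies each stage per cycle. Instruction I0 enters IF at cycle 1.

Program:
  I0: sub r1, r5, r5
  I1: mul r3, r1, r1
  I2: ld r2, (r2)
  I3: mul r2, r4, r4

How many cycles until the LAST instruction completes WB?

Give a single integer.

I0 sub r1 <- r5,r5: IF@1 ID@2 stall=0 (-) EX@3 MEM@4 WB@5
I1 mul r3 <- r1,r1: IF@2 ID@3 stall=2 (RAW on I0.r1 (WB@5)) EX@6 MEM@7 WB@8
I2 ld r2 <- r2: IF@3 ID@6 stall=0 (-) EX@7 MEM@8 WB@9
I3 mul r2 <- r4,r4: IF@6 ID@7 stall=0 (-) EX@8 MEM@9 WB@10

Answer: 10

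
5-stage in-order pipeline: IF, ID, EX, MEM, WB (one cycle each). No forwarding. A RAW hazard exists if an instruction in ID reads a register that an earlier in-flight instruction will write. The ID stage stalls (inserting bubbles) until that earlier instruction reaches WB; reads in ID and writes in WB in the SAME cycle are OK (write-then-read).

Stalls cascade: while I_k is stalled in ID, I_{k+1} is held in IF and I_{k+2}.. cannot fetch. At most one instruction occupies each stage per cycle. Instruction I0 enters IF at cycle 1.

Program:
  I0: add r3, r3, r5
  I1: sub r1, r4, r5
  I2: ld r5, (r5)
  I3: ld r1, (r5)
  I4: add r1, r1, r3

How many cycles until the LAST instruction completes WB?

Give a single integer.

Answer: 13

Derivation:
I0 add r3 <- r3,r5: IF@1 ID@2 stall=0 (-) EX@3 MEM@4 WB@5
I1 sub r1 <- r4,r5: IF@2 ID@3 stall=0 (-) EX@4 MEM@5 WB@6
I2 ld r5 <- r5: IF@3 ID@4 stall=0 (-) EX@5 MEM@6 WB@7
I3 ld r1 <- r5: IF@4 ID@5 stall=2 (RAW on I2.r5 (WB@7)) EX@8 MEM@9 WB@10
I4 add r1 <- r1,r3: IF@5 ID@8 stall=2 (RAW on I3.r1 (WB@10)) EX@11 MEM@12 WB@13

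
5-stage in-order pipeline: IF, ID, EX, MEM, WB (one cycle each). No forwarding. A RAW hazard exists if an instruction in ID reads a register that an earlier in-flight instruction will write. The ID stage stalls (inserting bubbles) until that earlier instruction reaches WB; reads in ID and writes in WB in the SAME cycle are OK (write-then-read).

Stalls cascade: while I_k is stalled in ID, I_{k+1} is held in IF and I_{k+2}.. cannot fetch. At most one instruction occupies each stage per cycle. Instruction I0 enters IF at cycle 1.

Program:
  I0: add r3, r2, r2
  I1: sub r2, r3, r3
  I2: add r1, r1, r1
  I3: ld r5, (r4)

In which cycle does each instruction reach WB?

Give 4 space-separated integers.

Answer: 5 8 9 10

Derivation:
I0 add r3 <- r2,r2: IF@1 ID@2 stall=0 (-) EX@3 MEM@4 WB@5
I1 sub r2 <- r3,r3: IF@2 ID@3 stall=2 (RAW on I0.r3 (WB@5)) EX@6 MEM@7 WB@8
I2 add r1 <- r1,r1: IF@3 ID@6 stall=0 (-) EX@7 MEM@8 WB@9
I3 ld r5 <- r4: IF@6 ID@7 stall=0 (-) EX@8 MEM@9 WB@10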